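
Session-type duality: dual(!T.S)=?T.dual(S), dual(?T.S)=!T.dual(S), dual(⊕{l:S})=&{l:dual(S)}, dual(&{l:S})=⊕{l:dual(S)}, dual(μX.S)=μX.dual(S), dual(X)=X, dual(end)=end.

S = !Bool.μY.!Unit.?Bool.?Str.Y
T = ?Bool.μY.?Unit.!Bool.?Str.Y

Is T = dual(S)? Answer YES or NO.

NO

!Bool | ?Bool  match
  μY | μY  match (rec unchanged)
    !Unit | ?Unit  match
      ?Bool | !Bool  match
        ?Str | ?Str  ✗ same direction on both sides — not dual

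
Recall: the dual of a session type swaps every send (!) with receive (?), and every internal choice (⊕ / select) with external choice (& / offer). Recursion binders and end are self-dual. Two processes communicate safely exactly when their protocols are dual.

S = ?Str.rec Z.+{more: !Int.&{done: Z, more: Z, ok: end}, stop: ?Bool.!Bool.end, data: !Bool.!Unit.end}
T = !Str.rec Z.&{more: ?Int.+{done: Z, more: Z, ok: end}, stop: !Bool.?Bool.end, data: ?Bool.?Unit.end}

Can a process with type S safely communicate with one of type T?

YES

?Str vs !Str  ok
  rec Z vs rec Z  ok (rec unchanged)
    +{more,stop,data} vs &{more,stop,data}  ok same labels
      case more:
        !Int vs ?Int  ok
          &{done,more,ok} vs +{done,more,ok}  ok same labels
            case done:
              Z vs Z  ok
            case more:
              Z vs Z  ok
            case ok:
              end vs end  ok
      case stop:
        ?Bool vs !Bool  ok
          !Bool vs ?Bool  ok
            end vs end  ok
      case data:
        !Bool vs ?Bool  ok
          !Unit vs ?Unit  ok
            end vs end  ok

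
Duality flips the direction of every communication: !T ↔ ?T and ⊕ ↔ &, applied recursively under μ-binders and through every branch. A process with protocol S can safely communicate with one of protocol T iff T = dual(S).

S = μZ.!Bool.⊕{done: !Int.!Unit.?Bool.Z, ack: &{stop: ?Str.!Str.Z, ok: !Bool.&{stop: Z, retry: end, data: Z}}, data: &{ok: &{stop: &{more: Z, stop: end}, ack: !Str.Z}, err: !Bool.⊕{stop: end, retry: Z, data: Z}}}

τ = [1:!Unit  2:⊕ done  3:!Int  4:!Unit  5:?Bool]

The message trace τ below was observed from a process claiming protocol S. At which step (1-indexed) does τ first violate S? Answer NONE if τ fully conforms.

step 1: got !Unit, protocol expects !Bool  ✗

1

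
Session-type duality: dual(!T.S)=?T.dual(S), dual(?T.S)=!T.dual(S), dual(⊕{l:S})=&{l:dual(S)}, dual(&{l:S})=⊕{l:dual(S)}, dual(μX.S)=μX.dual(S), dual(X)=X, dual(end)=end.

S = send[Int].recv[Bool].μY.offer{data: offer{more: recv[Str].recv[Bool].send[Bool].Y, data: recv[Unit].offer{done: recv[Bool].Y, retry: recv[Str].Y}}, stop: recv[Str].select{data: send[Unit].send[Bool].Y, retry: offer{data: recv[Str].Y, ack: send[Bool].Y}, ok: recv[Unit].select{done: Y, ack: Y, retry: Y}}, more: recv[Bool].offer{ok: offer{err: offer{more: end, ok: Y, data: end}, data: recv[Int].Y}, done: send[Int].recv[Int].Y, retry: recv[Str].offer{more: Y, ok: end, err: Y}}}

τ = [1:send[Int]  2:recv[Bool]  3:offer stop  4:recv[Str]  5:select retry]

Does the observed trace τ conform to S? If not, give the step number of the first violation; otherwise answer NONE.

[1] send[Int]  ok  residual = recv[Bool].μY.…
[2] recv[Bool]  ok  residual = μY.…
[3] offer stop  ok  residual = recv[Str].select{data: send[Unit].send[Bool].μY.…, retry: offer{data: recv[Str].μY.…, ack: send[Bool].μY.…}, ok: recv[Unit].select{done: μY.…, ack: μY.…, retry: μY.…}}
[4] recv[Str]  ok  residual = select{data: send[Unit].send[Bool].μY.…, retry: offer{data: recv[Str].μY.…, ack: send[Bool].μY.…}, ok: recv[Unit].select{done: μY.…, ack: μY.…, retry: μY.…}}
[5] select retry  ok  residual = offer{data: recv[Str].μY.…, ack: send[Bool].μY.…}
all 5 steps conform

NONE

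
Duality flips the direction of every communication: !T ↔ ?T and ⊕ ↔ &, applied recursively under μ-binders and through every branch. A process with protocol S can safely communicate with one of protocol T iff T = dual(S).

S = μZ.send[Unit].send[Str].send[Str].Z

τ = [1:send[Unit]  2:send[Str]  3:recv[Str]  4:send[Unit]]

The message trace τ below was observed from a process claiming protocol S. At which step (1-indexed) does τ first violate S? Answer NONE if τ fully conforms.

3

step 1: send[Unit]  ✓  residual = send[Str].send[Str].μZ.…
step 2: send[Str]  ✓  residual = send[Str].μZ.…
step 3: got recv[Str], protocol expects send[Str]  ✗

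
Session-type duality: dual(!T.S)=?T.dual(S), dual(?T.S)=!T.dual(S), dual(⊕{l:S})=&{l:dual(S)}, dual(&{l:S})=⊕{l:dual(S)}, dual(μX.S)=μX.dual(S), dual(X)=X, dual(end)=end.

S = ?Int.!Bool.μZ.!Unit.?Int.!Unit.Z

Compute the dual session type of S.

!Int.?Bool.μZ.?Unit.!Int.?Unit.Z

?Int ↦ !Int
  !Bool ↦ ?Bool
    μZ ↦ μZ  (rec unchanged)
      !Unit ↦ ?Unit
        ?Int ↦ !Int
          !Unit ↦ ?Unit
            dual(Z) = Z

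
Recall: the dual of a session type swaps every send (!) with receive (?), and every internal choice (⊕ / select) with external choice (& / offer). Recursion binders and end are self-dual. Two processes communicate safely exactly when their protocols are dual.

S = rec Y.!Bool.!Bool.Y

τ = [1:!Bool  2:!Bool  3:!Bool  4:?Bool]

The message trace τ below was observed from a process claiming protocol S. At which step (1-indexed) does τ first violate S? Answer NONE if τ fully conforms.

4

[1] !Bool  ✓  now at !Bool.rec Y.…
[2] !Bool  ✓  now at rec Y.…
[3] !Bool  ✓  now at !Bool.rec Y.…
[4] got ?Bool, protocol expects !Bool  ✗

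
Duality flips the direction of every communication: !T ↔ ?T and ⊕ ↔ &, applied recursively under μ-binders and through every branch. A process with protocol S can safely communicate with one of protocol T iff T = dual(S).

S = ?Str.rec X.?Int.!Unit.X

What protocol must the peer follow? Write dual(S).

!Str.rec X.!Int.?Unit.X

?Str ↦ !Str
  rec X ↦ rec X  (binder kept)
    ?Int ↦ !Int
      !Unit ↦ ?Unit
        X self-dual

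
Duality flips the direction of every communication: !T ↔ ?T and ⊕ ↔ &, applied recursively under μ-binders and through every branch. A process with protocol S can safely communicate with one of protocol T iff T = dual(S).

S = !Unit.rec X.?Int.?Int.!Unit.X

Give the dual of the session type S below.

?Unit.rec X.!Int.!Int.?Unit.X

!Unit ↦ ?Unit
  rec X ↦ rec X  (binder kept)
    ?Int ↦ !Int
      ?Int ↦ !Int
        !Unit ↦ ?Unit
          X self-dual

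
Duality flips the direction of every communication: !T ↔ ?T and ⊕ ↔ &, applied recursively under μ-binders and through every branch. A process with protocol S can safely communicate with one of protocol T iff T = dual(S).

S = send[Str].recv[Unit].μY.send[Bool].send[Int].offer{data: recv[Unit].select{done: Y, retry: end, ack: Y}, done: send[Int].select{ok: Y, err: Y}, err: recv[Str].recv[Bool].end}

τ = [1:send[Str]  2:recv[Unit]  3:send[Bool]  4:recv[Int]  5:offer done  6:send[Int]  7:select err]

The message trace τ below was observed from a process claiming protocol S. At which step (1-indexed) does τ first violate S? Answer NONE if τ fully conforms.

step 1: send[Str]  ✓  state: recv[Unit].μY.…
step 2: recv[Unit]  ✓  state: μY.…
step 3: send[Bool]  ✓  state: send[Int].offer{data: recv[Unit].select{done: μY.…, retry: end, ack: μY.…}, done: send[Int].select{ok: μY.…, err: μY.…}, err: recv[Str].recv[Bool].end}
step 4: got recv[Int], protocol expects send[Int]  ✗

4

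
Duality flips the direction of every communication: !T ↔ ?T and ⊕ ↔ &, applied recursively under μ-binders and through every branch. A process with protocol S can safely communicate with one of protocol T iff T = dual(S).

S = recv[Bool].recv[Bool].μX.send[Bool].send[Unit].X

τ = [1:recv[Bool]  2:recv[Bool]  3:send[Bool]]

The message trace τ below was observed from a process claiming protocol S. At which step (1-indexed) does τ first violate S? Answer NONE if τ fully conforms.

step 1: recv[Bool]  match  state: recv[Bool].μX.…
step 2: recv[Bool]  match  state: μX.…
step 3: send[Bool]  match  state: send[Unit].μX.…
τ conforms to S (length 3)

NONE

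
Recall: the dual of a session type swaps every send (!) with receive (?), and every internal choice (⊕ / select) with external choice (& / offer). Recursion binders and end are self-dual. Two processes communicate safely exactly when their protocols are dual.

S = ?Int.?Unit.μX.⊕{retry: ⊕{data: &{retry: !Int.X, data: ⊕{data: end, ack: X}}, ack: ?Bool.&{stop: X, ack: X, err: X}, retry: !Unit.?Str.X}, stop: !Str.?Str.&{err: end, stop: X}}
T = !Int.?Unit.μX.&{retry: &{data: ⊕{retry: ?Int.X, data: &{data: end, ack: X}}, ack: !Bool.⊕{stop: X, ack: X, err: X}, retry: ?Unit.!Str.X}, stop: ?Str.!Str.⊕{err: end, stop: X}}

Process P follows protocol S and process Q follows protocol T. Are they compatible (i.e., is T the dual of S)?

NO

?Int | !Int  match
  ?Unit | ?Unit  ✗ same direction on both sides — not dual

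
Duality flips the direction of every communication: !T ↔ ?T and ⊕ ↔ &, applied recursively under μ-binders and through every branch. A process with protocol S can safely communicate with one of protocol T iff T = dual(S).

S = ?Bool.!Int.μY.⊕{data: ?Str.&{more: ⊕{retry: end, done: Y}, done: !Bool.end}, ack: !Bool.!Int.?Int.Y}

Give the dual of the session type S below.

?Bool ↦ !Bool
  !Int ↦ ?Int
    μY ↦ μY  (μ self-dual)
      ⊕{data,ack} ↦ &{data,ack}  (⊕→&)
        case data:
          ?Str ↦ !Str
            &{more,done} ↦ ⊕{more,done}  (&→⊕)
              case more:
                ⊕{retry,done} ↦ &{retry,done}  (⊕→&)
                  case retry:
                    end ↦ end
                  case done:
                    Y ↦ Y
              case done:
                !Bool ↦ ?Bool
                  end ↦ end
        case ack:
          !Bool ↦ ?Bool
            !Int ↦ ?Int
              ?Int ↦ !Int
                Y ↦ Y

!Bool.?Int.μY.&{data: !Str.⊕{more: &{retry: end, done: Y}, done: ?Bool.end}, ack: ?Bool.?Int.!Int.Y}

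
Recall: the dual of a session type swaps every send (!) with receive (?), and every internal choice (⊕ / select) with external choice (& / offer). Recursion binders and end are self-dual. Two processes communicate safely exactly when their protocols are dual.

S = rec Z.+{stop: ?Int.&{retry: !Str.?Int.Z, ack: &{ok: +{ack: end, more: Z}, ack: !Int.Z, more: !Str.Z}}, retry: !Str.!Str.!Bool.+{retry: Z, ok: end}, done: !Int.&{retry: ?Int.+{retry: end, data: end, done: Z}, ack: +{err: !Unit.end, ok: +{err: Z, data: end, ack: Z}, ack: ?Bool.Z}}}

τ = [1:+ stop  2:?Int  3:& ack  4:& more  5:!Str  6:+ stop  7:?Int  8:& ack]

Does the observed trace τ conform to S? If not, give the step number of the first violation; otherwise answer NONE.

step 1: + stop  ok  state: ?Int.&{retry: !Str.?Int.rec Z.…, ack: &{ok: +{ack: end, more: rec Z.…}, ack: !Int.rec Z.…, more: !Str.rec Z.…}}
step 2: ?Int  ok  state: &{retry: !Str.?Int.rec Z.…, ack: &{ok: +{ack: end, more: rec Z.…}, ack: !Int.rec Z.…, more: !Str.rec Z.…}}
step 3: & ack  ok  state: &{ok: +{ack: end, more: rec Z.…}, ack: !Int.rec Z.…, more: !Str.rec Z.…}
step 4: & more  ok  state: !Str.rec Z.…
step 5: !Str  ok  state: rec Z.…
step 6: + stop  ok  state: ?Int.&{retry: !Str.?Int.rec Z.…, ack: &{ok: +{ack: end, more: rec Z.…}, ack: !Int.rec Z.…, more: !Str.rec Z.…}}
step 7: ?Int  ok  state: &{retry: !Str.?Int.rec Z.…, ack: &{ok: +{ack: end, more: rec Z.…}, ack: !Int.rec Z.…, more: !Str.rec Z.…}}
step 8: & ack  ok  state: &{ok: +{ack: end, more: rec Z.…}, ack: !Int.rec Z.…, more: !Str.rec Z.…}
τ conforms to S (length 8)

NONE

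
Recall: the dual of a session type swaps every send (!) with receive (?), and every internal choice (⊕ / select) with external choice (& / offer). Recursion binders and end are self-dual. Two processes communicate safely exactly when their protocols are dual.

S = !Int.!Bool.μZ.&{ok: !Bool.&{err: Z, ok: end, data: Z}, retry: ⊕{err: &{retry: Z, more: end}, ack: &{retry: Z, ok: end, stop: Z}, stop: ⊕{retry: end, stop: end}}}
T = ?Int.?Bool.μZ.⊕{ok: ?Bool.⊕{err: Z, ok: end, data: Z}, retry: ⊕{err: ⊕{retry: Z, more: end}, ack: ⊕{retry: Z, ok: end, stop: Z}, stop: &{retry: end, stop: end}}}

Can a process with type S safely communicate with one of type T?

NO

!Int ‖ ?Int  ok
  !Bool ‖ ?Bool  ok
    μZ ‖ μZ  ok (μ self-dual)
      &{ok,retry} ‖ ⊕{ok,retry}  ok label sets agree
        case ok:
          !Bool ‖ ?Bool  ok
            &{err,ok,data} ‖ ⊕{err,ok,data}  ok label sets agree
              case err:
                Z ‖ Z  ok
              case ok:
                end ‖ end  ok
              case data:
                Z ‖ Z  ok
        case retry:
          ⊕{err,ack,stop} ‖ ⊕{err,ack,stop}  ✗ choice polarity not flipped — not dual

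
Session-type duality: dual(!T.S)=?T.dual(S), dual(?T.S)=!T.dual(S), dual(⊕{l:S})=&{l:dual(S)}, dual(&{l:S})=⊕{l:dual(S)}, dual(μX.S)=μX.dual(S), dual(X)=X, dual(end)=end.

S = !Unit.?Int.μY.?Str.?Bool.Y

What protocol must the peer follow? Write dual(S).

?Unit.!Int.μY.!Str.!Bool.Y

!Unit = ?Unit
  ?Int = !Int
    μY = μY  (binder kept)
      ?Str = !Str
        ?Bool = !Bool
          dual(Y) = Y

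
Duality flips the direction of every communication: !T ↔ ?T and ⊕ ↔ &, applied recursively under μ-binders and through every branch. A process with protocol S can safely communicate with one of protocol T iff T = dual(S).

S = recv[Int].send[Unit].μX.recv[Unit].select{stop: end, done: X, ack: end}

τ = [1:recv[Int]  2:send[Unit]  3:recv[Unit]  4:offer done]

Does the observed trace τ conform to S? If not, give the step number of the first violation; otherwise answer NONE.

[1] recv[Int]  match  residual = send[Unit].μX.…
[2] send[Unit]  match  residual = μX.…
[3] recv[Unit]  match  residual = select{stop: end, done: μX.…, ack: end}
[4] got offer done, protocol expects select stop or select done or select ack  ✗

4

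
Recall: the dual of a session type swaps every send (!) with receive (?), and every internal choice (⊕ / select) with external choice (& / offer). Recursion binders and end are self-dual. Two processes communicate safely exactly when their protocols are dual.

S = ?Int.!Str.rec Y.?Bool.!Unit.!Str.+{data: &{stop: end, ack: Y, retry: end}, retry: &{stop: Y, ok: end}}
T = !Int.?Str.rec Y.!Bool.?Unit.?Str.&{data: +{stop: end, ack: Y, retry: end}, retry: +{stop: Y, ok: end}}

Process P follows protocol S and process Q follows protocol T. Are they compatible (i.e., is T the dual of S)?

?Int ‖ !Int  match
  !Str ‖ ?Str  match
    rec Y ‖ rec Y  match (rec unchanged)
      ?Bool ‖ !Bool  match
        !Unit ‖ ?Unit  match
          !Str ‖ ?Str  match
            +{data,retry} ‖ &{data,retry}  match same labels
              [data]
                &{stop,ack,retry} ‖ +{stop,ack,retry}  match same labels
                  [stop]
                    end ‖ end  match
                  [ack]
                    Y ‖ Y  match
                  [retry]
                    end ‖ end  match
              [retry]
                &{stop,ok} ‖ +{stop,ok}  match same labels
                  [stop]
                    Y ‖ Y  match
                  [ok]
                    end ‖ end  match

YES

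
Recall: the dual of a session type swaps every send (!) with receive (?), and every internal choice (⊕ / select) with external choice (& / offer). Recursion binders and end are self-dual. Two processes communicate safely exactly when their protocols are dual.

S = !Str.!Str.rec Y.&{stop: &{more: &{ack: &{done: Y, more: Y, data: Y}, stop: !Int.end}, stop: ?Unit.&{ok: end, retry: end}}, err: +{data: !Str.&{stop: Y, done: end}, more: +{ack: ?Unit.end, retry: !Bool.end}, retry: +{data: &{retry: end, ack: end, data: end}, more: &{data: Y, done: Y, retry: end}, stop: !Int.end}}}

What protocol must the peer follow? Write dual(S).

?Str.?Str.rec Y.+{stop: +{more: +{ack: +{done: Y, more: Y, data: Y}, stop: ?Int.end}, stop: !Unit.+{ok: end, retry: end}}, err: &{data: ?Str.+{stop: Y, done: end}, more: &{ack: !Unit.end, retry: ?Bool.end}, retry: &{data: +{retry: end, ack: end, data: end}, more: +{data: Y, done: Y, retry: end}, stop: ?Int.end}}}

!Str ↦ ?Str
  !Str ↦ ?Str
    rec Y ↦ rec Y  (binder kept)
      &{stop,err} ↦ +{stop,err}  (&→⊕)
        • stop:
          &{more,stop} ↦ +{more,stop}  (&→⊕)
            • more:
              &{ack,stop} ↦ +{ack,stop}  (&→⊕)
                • ack:
                  &{done,more,data} ↦ +{done,more,data}  (&→⊕)
                    • done:
                      dual(Y) = Y
                    • more:
                      dual(Y) = Y
                    • data:
                      dual(Y) = Y
                • stop:
                  !Int ↦ ?Int
                    dual(end) = end
            • stop:
              ?Unit ↦ !Unit
                &{ok,retry} ↦ +{ok,retry}  (&→⊕)
                  • ok:
                    dual(end) = end
                  • retry:
                    dual(end) = end
        • err:
          +{data,more,retry} ↦ &{data,more,retry}  (internal→external)
            • data:
              !Str ↦ ?Str
                &{stop,done} ↦ +{stop,done}  (&→⊕)
                  • stop:
                    dual(Y) = Y
                  • done:
                    dual(end) = end
            • more:
              +{ack,retry} ↦ &{ack,retry}  (internal→external)
                • ack:
                  ?Unit ↦ !Unit
                    dual(end) = end
                • retry:
                  !Bool ↦ ?Bool
                    dual(end) = end
            • retry:
              +{data,more,stop} ↦ &{data,more,stop}  (internal→external)
                • data:
                  &{retry,ack,data} ↦ +{retry,ack,data}  (&→⊕)
                    • retry:
                      dual(end) = end
                    • ack:
                      dual(end) = end
                    • data:
                      dual(end) = end
                • more:
                  &{data,done,retry} ↦ +{data,done,retry}  (&→⊕)
                    • data:
                      dual(Y) = Y
                    • done:
                      dual(Y) = Y
                    • retry:
                      dual(end) = end
                • stop:
                  !Int ↦ ?Int
                    dual(end) = end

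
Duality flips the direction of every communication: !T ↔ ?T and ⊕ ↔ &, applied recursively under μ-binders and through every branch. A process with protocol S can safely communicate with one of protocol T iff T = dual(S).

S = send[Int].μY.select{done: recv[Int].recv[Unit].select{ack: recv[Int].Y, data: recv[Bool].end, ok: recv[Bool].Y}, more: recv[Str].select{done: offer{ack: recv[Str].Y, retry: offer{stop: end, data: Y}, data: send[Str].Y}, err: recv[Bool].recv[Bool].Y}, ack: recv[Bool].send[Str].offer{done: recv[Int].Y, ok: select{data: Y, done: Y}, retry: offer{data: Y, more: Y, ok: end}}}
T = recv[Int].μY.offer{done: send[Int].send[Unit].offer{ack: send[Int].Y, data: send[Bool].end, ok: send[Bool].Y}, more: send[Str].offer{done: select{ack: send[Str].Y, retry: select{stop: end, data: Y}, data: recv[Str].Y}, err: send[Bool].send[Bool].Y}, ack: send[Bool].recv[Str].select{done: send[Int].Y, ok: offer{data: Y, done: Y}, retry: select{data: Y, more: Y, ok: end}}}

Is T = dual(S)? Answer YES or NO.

YES

send[Int] vs recv[Int]  ok
  μY vs μY  ok (μ self-dual)
    select{done,more,ack} vs offer{done,more,ack}  ok same labels
      [done]
        recv[Int] vs send[Int]  ok
          recv[Unit] vs send[Unit]  ok
            select{ack,data,ok} vs offer{ack,data,ok}  ok same labels
              [ack]
                recv[Int] vs send[Int]  ok
                  Y vs Y  ok
              [data]
                recv[Bool] vs send[Bool]  ok
                  end vs end  ok
              [ok]
                recv[Bool] vs send[Bool]  ok
                  Y vs Y  ok
      [more]
        recv[Str] vs send[Str]  ok
          select{done,err} vs offer{done,err}  ok same labels
            [done]
              offer{ack,retry,data} vs select{ack,retry,data}  ok same labels
                [ack]
                  recv[Str] vs send[Str]  ok
                    Y vs Y  ok
                [retry]
                  offer{stop,data} vs select{stop,data}  ok same labels
                    [stop]
                      end vs end  ok
                    [data]
                      Y vs Y  ok
                [data]
                  send[Str] vs recv[Str]  ok
                    Y vs Y  ok
            [err]
              recv[Bool] vs send[Bool]  ok
                recv[Bool] vs send[Bool]  ok
                  Y vs Y  ok
      [ack]
        recv[Bool] vs send[Bool]  ok
          send[Str] vs recv[Str]  ok
            offer{done,ok,retry} vs select{done,ok,retry}  ok same labels
              [done]
                recv[Int] vs send[Int]  ok
                  Y vs Y  ok
              [ok]
                select{data,done} vs offer{data,done}  ok same labels
                  [data]
                    Y vs Y  ok
                  [done]
                    Y vs Y  ok
              [retry]
                offer{data,more,ok} vs select{data,more,ok}  ok same labels
                  [data]
                    Y vs Y  ok
                  [more]
                    Y vs Y  ok
                  [ok]
                    end vs end  ok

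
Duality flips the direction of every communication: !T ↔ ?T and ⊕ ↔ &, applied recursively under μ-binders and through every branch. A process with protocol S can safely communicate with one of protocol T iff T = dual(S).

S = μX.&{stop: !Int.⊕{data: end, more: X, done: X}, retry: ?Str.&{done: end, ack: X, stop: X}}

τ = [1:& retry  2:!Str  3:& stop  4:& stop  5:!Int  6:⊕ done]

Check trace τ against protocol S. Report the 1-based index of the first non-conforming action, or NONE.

step 1: & retry  ✓  residual = ?Str.&{done: end, ack: μX.…, stop: μX.…}
step 2: got !Str, protocol expects ?Str  ✗

2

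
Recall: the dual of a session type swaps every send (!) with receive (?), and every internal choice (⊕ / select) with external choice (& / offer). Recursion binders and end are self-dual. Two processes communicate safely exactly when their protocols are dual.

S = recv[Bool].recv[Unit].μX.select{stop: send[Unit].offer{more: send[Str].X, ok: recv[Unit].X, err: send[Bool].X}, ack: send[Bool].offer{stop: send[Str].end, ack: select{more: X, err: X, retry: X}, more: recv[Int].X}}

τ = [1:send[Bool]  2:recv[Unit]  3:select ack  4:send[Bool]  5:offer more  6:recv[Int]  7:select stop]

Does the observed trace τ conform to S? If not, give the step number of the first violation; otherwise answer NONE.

[1] got send[Bool], protocol expects recv[Bool]  ✗

1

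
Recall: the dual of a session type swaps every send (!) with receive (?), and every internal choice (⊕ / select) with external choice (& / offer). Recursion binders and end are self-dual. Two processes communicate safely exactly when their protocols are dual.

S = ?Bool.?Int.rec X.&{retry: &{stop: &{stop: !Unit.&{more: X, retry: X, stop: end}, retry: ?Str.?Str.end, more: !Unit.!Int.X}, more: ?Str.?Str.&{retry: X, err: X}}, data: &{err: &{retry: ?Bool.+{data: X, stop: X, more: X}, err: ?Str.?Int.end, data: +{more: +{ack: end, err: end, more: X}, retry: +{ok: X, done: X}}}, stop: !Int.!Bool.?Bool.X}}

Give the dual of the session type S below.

?Bool ↦ !Bool
  ?Int ↦ !Int
    rec X ↦ rec X  (rec unchanged)
      &{retry,data} ↦ +{retry,data}  (external→internal)
        • retry:
          &{stop,more} ↦ +{stop,more}  (external→internal)
            • stop:
              &{stop,retry,more} ↦ +{stop,retry,more}  (external→internal)
                • stop:
                  !Unit ↦ ?Unit
                    &{more,retry,stop} ↦ +{more,retry,stop}  (external→internal)
                      • more:
                        X self-dual
                      • retry:
                        X self-dual
                      • stop:
                        end self-dual
                • retry:
                  ?Str ↦ !Str
                    ?Str ↦ !Str
                      end self-dual
                • more:
                  !Unit ↦ ?Unit
                    !Int ↦ ?Int
                      X self-dual
            • more:
              ?Str ↦ !Str
                ?Str ↦ !Str
                  &{retry,err} ↦ +{retry,err}  (external→internal)
                    • retry:
                      X self-dual
                    • err:
                      X self-dual
        • data:
          &{err,stop} ↦ +{err,stop}  (external→internal)
            • err:
              &{retry,err,data} ↦ +{retry,err,data}  (external→internal)
                • retry:
                  ?Bool ↦ !Bool
                    +{data,stop,more} ↦ &{data,stop,more}  (⊕→&)
                      • data:
                        X self-dual
                      • stop:
                        X self-dual
                      • more:
                        X self-dual
                • err:
                  ?Str ↦ !Str
                    ?Int ↦ !Int
                      end self-dual
                • data:
                  +{more,retry} ↦ &{more,retry}  (⊕→&)
                    • more:
                      +{ack,err,more} ↦ &{ack,err,more}  (⊕→&)
                        • ack:
                          end self-dual
                        • err:
                          end self-dual
                        • more:
                          X self-dual
                    • retry:
                      +{ok,done} ↦ &{ok,done}  (⊕→&)
                        • ok:
                          X self-dual
                        • done:
                          X self-dual
            • stop:
              !Int ↦ ?Int
                !Bool ↦ ?Bool
                  ?Bool ↦ !Bool
                    X self-dual

!Bool.!Int.rec X.+{retry: +{stop: +{stop: ?Unit.+{more: X, retry: X, stop: end}, retry: !Str.!Str.end, more: ?Unit.?Int.X}, more: !Str.!Str.+{retry: X, err: X}}, data: +{err: +{retry: !Bool.&{data: X, stop: X, more: X}, err: !Str.!Int.end, data: &{more: &{ack: end, err: end, more: X}, retry: &{ok: X, done: X}}}, stop: ?Int.?Bool.!Bool.X}}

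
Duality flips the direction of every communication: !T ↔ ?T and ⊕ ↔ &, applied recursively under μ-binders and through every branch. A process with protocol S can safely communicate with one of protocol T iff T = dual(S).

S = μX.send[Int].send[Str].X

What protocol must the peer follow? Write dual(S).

μX.recv[Int].recv[Str].X

μX = μX  (binder kept)
  send[Int] = recv[Int]
    send[Str] = recv[Str]
      X ↦ X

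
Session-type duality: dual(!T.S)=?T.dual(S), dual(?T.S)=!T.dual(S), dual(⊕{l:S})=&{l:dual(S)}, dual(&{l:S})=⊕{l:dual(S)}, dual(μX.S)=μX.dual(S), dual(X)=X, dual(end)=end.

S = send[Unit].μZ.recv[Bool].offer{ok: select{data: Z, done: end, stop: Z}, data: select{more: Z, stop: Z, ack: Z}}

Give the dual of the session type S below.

send[Unit] → recv[Unit]
  μZ → μZ  (rec unchanged)
    recv[Bool] → send[Bool]
      offer{ok,data} → select{ok,data}  (external→internal)
        [ok]
          select{data,done,stop} → offer{data,done,stop}  (select→offer)
            [data]
              Z ↦ Z
            [done]
              end ↦ end
            [stop]
              Z ↦ Z
        [data]
          select{more,stop,ack} → offer{more,stop,ack}  (select→offer)
            [more]
              Z ↦ Z
            [stop]
              Z ↦ Z
            [ack]
              Z ↦ Z

recv[Unit].μZ.send[Bool].select{ok: offer{data: Z, done: end, stop: Z}, data: offer{more: Z, stop: Z, ack: Z}}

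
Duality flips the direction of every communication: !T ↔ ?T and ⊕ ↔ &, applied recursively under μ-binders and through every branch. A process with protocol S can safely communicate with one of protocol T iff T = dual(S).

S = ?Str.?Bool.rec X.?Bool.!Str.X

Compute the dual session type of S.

?Str ↦ !Str
  ?Bool ↦ !Bool
    rec X ↦ rec X  (binder kept)
      ?Bool ↦ !Bool
        !Str ↦ ?Str
          X self-dual

!Str.!Bool.rec X.!Bool.?Str.X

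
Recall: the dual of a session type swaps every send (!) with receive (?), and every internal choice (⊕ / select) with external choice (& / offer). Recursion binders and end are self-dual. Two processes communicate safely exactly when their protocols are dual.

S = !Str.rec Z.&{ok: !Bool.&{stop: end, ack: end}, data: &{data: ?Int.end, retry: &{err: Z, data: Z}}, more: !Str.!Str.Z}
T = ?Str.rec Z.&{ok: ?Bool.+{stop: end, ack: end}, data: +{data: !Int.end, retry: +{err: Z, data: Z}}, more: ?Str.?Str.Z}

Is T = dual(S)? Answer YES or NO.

!Str | ?Str  match
  rec Z | rec Z  match (binder kept)
    &{ok,data,more} | &{ok,data,more}  ✗ choice polarity not flipped — not dual

NO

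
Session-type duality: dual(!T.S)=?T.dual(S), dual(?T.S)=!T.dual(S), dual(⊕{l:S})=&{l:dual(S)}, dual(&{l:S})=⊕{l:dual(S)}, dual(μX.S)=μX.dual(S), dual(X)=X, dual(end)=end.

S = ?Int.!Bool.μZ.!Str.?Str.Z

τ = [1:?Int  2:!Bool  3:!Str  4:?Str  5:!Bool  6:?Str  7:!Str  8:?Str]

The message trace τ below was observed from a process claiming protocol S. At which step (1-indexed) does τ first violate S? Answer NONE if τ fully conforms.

[1] ?Int  match  now at !Bool.μZ.…
[2] !Bool  match  now at μZ.…
[3] !Str  match  now at ?Str.μZ.…
[4] ?Str  match  now at μZ.…
[5] got !Bool, protocol expects !Str  ✗

5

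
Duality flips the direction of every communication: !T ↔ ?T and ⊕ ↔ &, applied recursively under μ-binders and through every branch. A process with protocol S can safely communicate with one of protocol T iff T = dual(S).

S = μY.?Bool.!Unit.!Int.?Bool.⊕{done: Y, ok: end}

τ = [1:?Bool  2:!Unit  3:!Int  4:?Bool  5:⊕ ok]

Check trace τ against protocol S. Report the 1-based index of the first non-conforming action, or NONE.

NONE

step 1: ?Bool  ok  state: !Unit.!Int.?Bool.⊕{done: μY.…, ok: end}
step 2: !Unit  ok  state: !Int.?Bool.⊕{done: μY.…, ok: end}
step 3: !Int  ok  state: ?Bool.⊕{done: μY.…, ok: end}
step 4: ?Bool  ok  state: ⊕{done: μY.…, ok: end}
step 5: ⊕ ok  ok  state: end
τ conforms to S (length 5)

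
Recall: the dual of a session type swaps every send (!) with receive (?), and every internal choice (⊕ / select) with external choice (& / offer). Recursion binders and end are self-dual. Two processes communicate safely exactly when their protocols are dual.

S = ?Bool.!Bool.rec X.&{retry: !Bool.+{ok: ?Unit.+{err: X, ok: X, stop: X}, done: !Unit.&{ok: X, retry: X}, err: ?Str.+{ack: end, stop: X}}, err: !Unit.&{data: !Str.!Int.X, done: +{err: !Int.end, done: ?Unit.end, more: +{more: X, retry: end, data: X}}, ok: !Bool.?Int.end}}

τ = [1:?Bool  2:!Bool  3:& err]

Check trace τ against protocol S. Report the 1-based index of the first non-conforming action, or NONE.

@1 ?Bool  ✓  cont: !Bool.rec X.…
@2 !Bool  ✓  cont: rec X.…
@3 & err  ✓  cont: !Unit.&{data: !Str.!Int.rec X.…, done: +{err: !Int.end, done: ?Unit.end, more: +{more: rec X.…, retry: end, data: rec X.…}}, ok: !Bool.?Int.end}
trace exhausted — no violation

NONE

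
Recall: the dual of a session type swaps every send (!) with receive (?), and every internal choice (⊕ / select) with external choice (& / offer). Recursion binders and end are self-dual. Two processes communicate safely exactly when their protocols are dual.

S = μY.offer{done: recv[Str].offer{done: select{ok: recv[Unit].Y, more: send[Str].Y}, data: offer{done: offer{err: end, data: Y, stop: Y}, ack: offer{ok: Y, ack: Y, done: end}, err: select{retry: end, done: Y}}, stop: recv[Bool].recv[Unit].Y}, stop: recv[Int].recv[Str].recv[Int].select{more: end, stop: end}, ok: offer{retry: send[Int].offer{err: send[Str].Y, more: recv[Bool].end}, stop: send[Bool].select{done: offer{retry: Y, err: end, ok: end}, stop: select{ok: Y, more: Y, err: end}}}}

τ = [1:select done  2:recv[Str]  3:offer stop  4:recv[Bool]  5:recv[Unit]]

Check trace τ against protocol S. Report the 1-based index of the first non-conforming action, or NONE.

1

@1 got select done, protocol expects offer done or offer stop or offer ok  ✗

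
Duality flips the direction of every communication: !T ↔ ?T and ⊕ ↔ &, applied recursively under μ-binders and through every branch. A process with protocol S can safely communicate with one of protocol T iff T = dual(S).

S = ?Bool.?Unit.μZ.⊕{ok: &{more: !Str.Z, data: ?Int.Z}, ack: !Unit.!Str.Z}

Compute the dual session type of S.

!Bool.!Unit.μZ.&{ok: ⊕{more: ?Str.Z, data: !Int.Z}, ack: ?Unit.?Str.Z}

?Bool = !Bool
  ?Unit = !Unit
    μZ = μZ  (μ self-dual)
      ⊕{ok,ack} = &{ok,ack}  (select→offer)
        [ok]
          &{more,data} = ⊕{more,data}  (external→internal)
            [more]
              !Str = ?Str
                Z self-dual
            [data]
              ?Int = !Int
                Z self-dual
        [ack]
          !Unit = ?Unit
            !Str = ?Str
              Z self-dual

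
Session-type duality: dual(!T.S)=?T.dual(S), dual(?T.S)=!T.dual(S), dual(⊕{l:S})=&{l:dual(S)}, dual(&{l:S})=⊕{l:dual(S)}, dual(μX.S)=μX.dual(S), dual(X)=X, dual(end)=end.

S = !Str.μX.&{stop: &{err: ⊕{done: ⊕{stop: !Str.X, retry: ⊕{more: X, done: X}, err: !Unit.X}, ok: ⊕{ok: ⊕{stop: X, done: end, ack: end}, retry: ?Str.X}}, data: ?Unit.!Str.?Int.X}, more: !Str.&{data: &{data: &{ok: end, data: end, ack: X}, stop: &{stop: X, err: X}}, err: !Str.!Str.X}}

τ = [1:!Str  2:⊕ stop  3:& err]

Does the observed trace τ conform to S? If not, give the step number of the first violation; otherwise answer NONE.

[1] !Str  ok  cont: μX.…
[2] got ⊕ stop, protocol expects & stop or & more  ✗

2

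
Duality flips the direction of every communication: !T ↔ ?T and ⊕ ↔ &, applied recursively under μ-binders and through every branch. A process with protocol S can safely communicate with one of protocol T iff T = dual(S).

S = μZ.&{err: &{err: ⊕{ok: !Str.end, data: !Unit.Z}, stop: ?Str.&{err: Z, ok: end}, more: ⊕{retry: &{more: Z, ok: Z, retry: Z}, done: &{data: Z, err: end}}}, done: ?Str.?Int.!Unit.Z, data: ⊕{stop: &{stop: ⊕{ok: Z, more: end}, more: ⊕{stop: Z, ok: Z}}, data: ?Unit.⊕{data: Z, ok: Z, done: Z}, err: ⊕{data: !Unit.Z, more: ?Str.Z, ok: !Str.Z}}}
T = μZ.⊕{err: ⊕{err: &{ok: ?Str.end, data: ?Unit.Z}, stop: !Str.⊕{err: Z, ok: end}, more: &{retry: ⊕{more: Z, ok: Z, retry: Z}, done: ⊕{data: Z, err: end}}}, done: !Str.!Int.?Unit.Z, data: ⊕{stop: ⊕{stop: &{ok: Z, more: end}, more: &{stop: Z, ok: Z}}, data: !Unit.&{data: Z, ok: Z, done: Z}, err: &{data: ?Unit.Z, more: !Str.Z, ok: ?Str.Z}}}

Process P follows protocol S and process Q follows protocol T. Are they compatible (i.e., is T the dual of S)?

NO

μZ | μZ  ✓ (rec unchanged)
  &{err,done,data} | ⊕{err,done,data}  ✓ label sets agree
    • err:
      &{err,stop,more} | ⊕{err,stop,more}  ✓ label sets agree
        • err:
          ⊕{ok,data} | &{ok,data}  ✓ label sets agree
            • ok:
              !Str | ?Str  ✓
                end | end  ✓
            • data:
              !Unit | ?Unit  ✓
                Z | Z  ✓
        • stop:
          ?Str | !Str  ✓
            &{err,ok} | ⊕{err,ok}  ✓ label sets agree
              • err:
                Z | Z  ✓
              • ok:
                end | end  ✓
        • more:
          ⊕{retry,done} | &{retry,done}  ✓ label sets agree
            • retry:
              &{more,ok,retry} | ⊕{more,ok,retry}  ✓ label sets agree
                • more:
                  Z | Z  ✓
                • ok:
                  Z | Z  ✓
                • retry:
                  Z | Z  ✓
            • done:
              &{data,err} | ⊕{data,err}  ✓ label sets agree
                • data:
                  Z | Z  ✓
                • err:
                  end | end  ✓
    • done:
      ?Str | !Str  ✓
        ?Int | !Int  ✓
          !Unit | ?Unit  ✓
            Z | Z  ✓
    • data:
      ⊕{stop,data,err} | ⊕{stop,data,err}  ✗ choice polarity not flipped — not dual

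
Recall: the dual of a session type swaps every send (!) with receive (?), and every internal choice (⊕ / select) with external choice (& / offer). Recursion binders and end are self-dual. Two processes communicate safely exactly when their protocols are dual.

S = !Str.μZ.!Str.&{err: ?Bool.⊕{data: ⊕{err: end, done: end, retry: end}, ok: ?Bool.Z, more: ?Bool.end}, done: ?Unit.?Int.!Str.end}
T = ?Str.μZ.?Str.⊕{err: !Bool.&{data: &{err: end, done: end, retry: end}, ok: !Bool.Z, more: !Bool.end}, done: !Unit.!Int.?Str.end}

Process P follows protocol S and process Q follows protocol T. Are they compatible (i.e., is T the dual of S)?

!Str vs ?Str  ✓
  μZ vs μZ  ✓ (μ self-dual)
    !Str vs ?Str  ✓
      &{err,done} vs ⊕{err,done}  ✓ labels match
        case err:
          ?Bool vs !Bool  ✓
            ⊕{data,ok,more} vs &{data,ok,more}  ✓ labels match
              case data:
                ⊕{err,done,retry} vs &{err,done,retry}  ✓ labels match
                  case err:
                    end vs end  ✓
                  case done:
                    end vs end  ✓
                  case retry:
                    end vs end  ✓
              case ok:
                ?Bool vs !Bool  ✓
                  Z vs Z  ✓
              case more:
                ?Bool vs !Bool  ✓
                  end vs end  ✓
        case done:
          ?Unit vs !Unit  ✓
            ?Int vs !Int  ✓
              !Str vs ?Str  ✓
                end vs end  ✓

YES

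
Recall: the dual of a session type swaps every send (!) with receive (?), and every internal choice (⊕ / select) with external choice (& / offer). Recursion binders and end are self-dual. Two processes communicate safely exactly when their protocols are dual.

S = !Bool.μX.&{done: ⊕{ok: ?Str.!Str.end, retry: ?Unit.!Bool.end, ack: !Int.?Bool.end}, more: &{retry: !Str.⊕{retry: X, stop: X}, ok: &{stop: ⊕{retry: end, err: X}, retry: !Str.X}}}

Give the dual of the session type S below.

!Bool = ?Bool
  μX = μX  (binder kept)
    &{done,more} = ⊕{done,more}  (offer→select)
      case done:
        ⊕{ok,retry,ack} = &{ok,retry,ack}  (⊕→&)
          case ok:
            ?Str = !Str
              !Str = ?Str
                end ↦ end
          case retry:
            ?Unit = !Unit
              !Bool = ?Bool
                end ↦ end
          case ack:
            !Int = ?Int
              ?Bool = !Bool
                end ↦ end
      case more:
        &{retry,ok} = ⊕{retry,ok}  (offer→select)
          case retry:
            !Str = ?Str
              ⊕{retry,stop} = &{retry,stop}  (⊕→&)
                case retry:
                  X ↦ X
                case stop:
                  X ↦ X
          case ok:
            &{stop,retry} = ⊕{stop,retry}  (offer→select)
              case stop:
                ⊕{retry,err} = &{retry,err}  (⊕→&)
                  case retry:
                    end ↦ end
                  case err:
                    X ↦ X
              case retry:
                !Str = ?Str
                  X ↦ X

?Bool.μX.⊕{done: &{ok: !Str.?Str.end, retry: !Unit.?Bool.end, ack: ?Int.!Bool.end}, more: ⊕{retry: ?Str.&{retry: X, stop: X}, ok: ⊕{stop: &{retry: end, err: X}, retry: ?Str.X}}}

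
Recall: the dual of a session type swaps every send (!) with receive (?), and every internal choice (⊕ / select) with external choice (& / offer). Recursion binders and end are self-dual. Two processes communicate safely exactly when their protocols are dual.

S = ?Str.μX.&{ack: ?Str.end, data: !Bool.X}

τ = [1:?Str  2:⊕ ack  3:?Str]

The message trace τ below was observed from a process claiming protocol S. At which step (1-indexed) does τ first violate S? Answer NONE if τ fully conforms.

2

[1] ?Str  match  cont: μX.…
[2] got ⊕ ack, protocol expects & ack or & data  ✗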